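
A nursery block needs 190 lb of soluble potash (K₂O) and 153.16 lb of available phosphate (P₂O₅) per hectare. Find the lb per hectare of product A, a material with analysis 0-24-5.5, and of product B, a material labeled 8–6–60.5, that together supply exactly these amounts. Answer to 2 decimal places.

572.67 lb product A, 261.99 lb product B

Let a = lb of product A, b = lb of product B (per hectare).
K₂O: 0.055·a + 0.605·b = 190
P₂O₅: 0.24·a + 0.06·b = 153.16
Eliminate a: (row1) − 0.055/0.24·(row2) → 0.59125·b = 154.901, so b = 261.989.
Back-substitute: a = (190 − 0.605·261.989) / 0.055 = 572.669.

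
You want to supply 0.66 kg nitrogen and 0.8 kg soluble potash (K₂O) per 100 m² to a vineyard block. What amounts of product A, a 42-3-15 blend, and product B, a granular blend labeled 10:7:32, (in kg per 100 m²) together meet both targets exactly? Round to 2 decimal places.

Let a = kg of product A, b = kg of product B (per 100 m²).
N: 0.42·a + 0.1·b = 0.66
K₂O: 0.15·a + 0.32·b = 0.8
From row1: a = (0.66 − 0.1·b) / 0.42.
Into row2: 0.15·(0.66 − 0.1·b)/0.42 + 0.32·b = 0.8 → b = 1.98492, a = 1.09883.

1.10 kg product A, 1.98 kg product B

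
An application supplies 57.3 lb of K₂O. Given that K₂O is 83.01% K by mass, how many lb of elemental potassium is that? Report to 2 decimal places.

K = 57.3 × 0.8301 = 47.5647 lb.

47.56 lb K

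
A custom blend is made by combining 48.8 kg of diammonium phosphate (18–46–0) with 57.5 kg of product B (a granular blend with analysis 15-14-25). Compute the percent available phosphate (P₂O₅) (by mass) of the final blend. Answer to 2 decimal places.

28.69% P₂O₅

Total mass = 48.8 + 57.5 = 106.3 kg.
P₂O₅ mass = 46%×48.8 + 14%×57.5 = 30.498 kg.
% P₂O₅ = 30.498 / 106.3 = 28.6905%.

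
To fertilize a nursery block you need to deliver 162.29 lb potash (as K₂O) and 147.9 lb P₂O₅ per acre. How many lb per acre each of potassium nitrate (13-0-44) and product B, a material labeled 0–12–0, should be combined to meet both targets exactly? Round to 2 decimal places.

With a, b = lb per acre of potassium nitrate and product B:
K₂O: 0.44·a + 0·b = 162.29
P₂O₅: 0·a + 0.12·b = 147.9
Solving simultaneously: a = 368.841, b = 1232.5.

368.84 lb potassium nitrate, 1232.50 lb product B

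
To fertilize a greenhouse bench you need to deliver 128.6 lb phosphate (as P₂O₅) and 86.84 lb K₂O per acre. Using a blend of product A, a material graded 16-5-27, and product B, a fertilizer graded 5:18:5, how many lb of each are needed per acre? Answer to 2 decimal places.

Let a = lb of product A, b = lb of product B (per acre).
P₂O₅: 0.05·a + 0.18·b = 128.6
K₂O: 0.27·a + 0.05·b = 86.84
Eliminate b: (row1) − 0.18/0.05·(row2) → -0.922·a = -184.024, so a = 199.592.
Then b = (86.84 − 0.27·199.592) / 0.05 = 659.002.

199.59 lb product A, 659.00 lb product B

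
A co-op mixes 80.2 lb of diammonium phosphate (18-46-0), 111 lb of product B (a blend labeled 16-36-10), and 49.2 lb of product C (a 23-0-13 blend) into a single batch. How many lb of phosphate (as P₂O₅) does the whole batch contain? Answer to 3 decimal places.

76.852 lb P₂O₅

P₂O₅ mass = 46%×80.2 + 36%×111 + 0%×49.2 = 76.852 lb.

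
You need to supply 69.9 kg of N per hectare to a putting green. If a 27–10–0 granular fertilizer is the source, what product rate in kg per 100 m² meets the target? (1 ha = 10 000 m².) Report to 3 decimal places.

2.589 kg of product per hundred sq m

Product per hectare = 69.9 / 27% = 258.889 kg.
Convert to per 100 m²: 258.889 × 0.01 = 2.58889 kg.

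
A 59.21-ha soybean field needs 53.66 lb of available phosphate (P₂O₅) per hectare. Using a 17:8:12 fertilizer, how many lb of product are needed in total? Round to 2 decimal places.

39715.11 lb

Product per hectare = 53.66 / 8% = 670.75 lb.
Total product = 670.75 × 59.21 = 39715.107 lb.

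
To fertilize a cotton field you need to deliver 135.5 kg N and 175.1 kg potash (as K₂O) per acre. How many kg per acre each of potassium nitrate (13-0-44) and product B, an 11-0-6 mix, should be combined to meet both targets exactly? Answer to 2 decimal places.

Per-acre balance (a = potassium nitrate, b = product B):
N: 0.13·a + 0.11·b = 135.5
K₂O: 0.44·a + 0.06·b = 175.1
Solving simultaneously: a = 274.163, b = 907.808.

274.16 kg potassium nitrate, 907.81 kg product B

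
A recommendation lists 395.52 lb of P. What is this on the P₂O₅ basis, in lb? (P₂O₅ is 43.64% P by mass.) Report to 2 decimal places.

P₂O₅ = 395.52 / 0.4364 = 906.324 lb.

906.32 lb P₂O₅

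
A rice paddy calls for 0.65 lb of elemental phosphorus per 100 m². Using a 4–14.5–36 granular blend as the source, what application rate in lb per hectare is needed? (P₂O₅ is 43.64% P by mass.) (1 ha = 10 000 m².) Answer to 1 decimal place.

As P₂O₅: 0.65 / 0.4364 = 1.48946 lb per 100 m².
Product per 100 m² = 1.48946 / 14.5% = 10.2721 lb.
Convert to per hectare: 10.2721 × 100 = 1027.21 lb.

1027.2 lb of product per hectare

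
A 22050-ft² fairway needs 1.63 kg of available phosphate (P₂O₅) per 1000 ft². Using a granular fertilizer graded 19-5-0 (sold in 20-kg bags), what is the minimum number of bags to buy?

Product per 1000 ft² = 1.63 / 5% = 32.6 kg.
Total product = 32.6 × 22050 / 1000 = 718.83 kg.
Bags = ⌈718.83 / 20⌉ = 36.

36 bags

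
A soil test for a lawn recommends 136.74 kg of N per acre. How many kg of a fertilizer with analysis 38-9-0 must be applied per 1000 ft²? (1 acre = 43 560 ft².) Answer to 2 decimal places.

Product per acre = 136.74 / 38% = 359.842 kg.
Convert to per 1000 ft²: 359.842 × 0.0229568 = 8.26084 kg.

8.26 kg of product per thousand sq ft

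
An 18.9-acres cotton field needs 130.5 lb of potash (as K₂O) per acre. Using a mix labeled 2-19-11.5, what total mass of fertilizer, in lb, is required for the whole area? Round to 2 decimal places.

Product per acre = 130.5 / 11.5% = 1134.78 lb.
Total product = 1134.78 × 18.9 = 21447.391 lb.

21447.39 lb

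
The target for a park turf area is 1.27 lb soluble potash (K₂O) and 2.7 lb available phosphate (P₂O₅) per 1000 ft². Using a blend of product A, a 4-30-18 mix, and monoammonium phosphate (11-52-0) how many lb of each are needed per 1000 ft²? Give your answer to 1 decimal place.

7.1 lb product A, 1.1 lb monoammonium phosphate

Let a = lb of product A, b = lb of monoammonium phosphate (per 1000 ft²).
K₂O: 0.18·a + 0·b = 1.27
P₂O₅: 0.3·a + 0.52·b = 2.7
Eliminate a: (row1) − 0.18/0.3·(row2) → -0.312·b = -0.35, so b = 1.12179.
Back-substitute: a = (1.27 − 0·1.12179) / 0.18 = 7.05556.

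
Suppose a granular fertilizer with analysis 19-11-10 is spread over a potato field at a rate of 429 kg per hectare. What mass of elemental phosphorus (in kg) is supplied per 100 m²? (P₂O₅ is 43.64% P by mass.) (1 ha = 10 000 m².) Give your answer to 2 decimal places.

P₂O₅ per hectare = 429 × 11% = 47.19 kg.
Elemental P = 47.19 × 0.4364 = 20.5937 kg per hectare.
Convert to per 100 m²: 20.5937 × 0.01 = 0.205937 kg.

0.21 kg P per hundred sq m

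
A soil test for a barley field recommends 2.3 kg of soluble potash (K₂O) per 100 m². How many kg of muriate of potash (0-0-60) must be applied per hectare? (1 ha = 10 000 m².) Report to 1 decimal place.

Product per 100 m² = 2.3 / 60% = 3.83333 kg.
Convert to per hectare: 3.83333 × 100 = 383.333 kg.

383.3 kg of product per hectare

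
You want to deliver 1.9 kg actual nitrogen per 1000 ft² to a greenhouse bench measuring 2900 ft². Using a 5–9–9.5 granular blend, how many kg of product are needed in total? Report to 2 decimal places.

Product per 1000 ft² = 1.9 / 5% = 38 kg.
Total product = 38 × 2900 / 1000 = 110.2 kg.

110.20 kg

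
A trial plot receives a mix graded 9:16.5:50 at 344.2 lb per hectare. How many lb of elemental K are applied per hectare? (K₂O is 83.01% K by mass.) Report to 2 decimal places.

142.86 lb K per hectare

K₂O per hectare = 344.2 × 50% = 172.1 lb.
Elemental K = 172.1 × 0.8301 = 142.8602 lb per hectare.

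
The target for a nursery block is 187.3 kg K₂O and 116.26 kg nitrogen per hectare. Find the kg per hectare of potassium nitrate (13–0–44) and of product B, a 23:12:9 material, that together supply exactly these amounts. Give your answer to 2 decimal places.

364.42 kg potassium nitrate, 299.50 kg product B

Per-hectare balance (a = potassium nitrate, b = product B):
K₂O: 0.44·a + 0.09·b = 187.3
N: 0.13·a + 0.23·b = 116.26
Eliminate a: (row1) − 0.44/0.13·(row2) → -0.688462·b = -206.195, so b = 299.502.
Back-substitute: a = (187.3 − 0.09·299.502) / 0.44 = 364.4201.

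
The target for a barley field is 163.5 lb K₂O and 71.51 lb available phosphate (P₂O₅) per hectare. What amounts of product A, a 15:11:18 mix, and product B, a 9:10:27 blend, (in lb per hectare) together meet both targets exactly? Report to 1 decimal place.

252.8 lb product A, 437.0 lb product B

Let a = lb of product A, b = lb of product B (per hectare).
K₂O: 0.18·a + 0.27·b = 163.5
P₂O₅: 0.11·a + 0.1·b = 71.51
From row1: a = (163.5 − 0.27·b) / 0.18.
Into row2: 0.11·(163.5 − 0.27·b)/0.18 + 0.1·b = 71.51 → b = 437.026, a = 252.795.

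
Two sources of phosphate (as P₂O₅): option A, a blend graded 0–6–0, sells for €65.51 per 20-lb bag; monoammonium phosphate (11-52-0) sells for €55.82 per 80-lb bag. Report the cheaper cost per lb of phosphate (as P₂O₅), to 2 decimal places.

option A: P₂O₅ per bag = 20 × 6% = 1.2 lb; cost = 65.51 / 1.2 = €54.5917/lb P₂O₅.
monoammonium phosphate: P₂O₅ per bag = 80 × 52% = 41.6 lb; cost = 55.82 / 41.6 = €1.3418/lb P₂O₅.
monoammonium phosphate is cheaper.

€1.34 per lb P₂O₅ (monoammonium phosphate)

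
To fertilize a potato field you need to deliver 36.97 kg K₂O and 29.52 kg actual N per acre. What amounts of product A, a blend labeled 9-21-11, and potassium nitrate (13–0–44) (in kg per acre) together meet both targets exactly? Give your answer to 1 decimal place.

Let a = kg of product A, b = kg of potassium nitrate (per acre).
K₂O: 0.11·a + 0.44·b = 36.97
N: 0.09·a + 0.13·b = 29.52
Eliminate b: (row1) − 0.44/0.13·(row2) → -0.194615·a = -62.9438, so a = 323.427.
Then b = (29.52 − 0.09·323.427) / 0.13 = 3.16601.

323.4 kg product A, 3.2 kg potassium nitrate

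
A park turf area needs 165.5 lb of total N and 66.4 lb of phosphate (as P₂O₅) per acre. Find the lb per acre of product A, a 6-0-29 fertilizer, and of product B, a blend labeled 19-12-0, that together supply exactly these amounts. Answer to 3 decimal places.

Per-acre balance (a = product A, b = product B):
N: 0.06·a + 0.19·b = 165.5
P₂O₅: 0·a + 0.12·b = 66.4
Solving simultaneously: a = 1006.1111, b = 553.3333.

1006.111 lb product A, 553.333 lb product B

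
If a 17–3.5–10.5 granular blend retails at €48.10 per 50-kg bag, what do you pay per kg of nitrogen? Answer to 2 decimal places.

N in bag = 50 × 17% = 8.5 kg.
Cost per kg N = €48.10 / 8.5 = €5.6588.

€5.66 per kg N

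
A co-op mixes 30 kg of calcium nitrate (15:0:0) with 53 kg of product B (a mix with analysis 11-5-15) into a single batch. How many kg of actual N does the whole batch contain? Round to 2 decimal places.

N mass = 15%×30 + 11%×53 = 10.33 kg.

10.33 kg N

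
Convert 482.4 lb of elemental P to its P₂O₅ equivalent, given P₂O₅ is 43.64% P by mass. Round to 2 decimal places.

P₂O₅ = 482.4 / 0.4364 = 1105.408 lb.

1105.41 lb P₂O₅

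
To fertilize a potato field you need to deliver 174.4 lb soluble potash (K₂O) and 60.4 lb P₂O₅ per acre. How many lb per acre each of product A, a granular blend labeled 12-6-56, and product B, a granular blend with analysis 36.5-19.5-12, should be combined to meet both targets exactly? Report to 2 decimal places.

262.35 lb product A, 229.02 lb product B

Let a = lb of product A, b = lb of product B (per acre).
K₂O: 0.56·a + 0.12·b = 174.4
P₂O₅: 0.06·a + 0.195·b = 60.4
Eliminate a: (row1) − 0.56/0.06·(row2) → -1.7·b = -389.333, so b = 229.0196.
Back-substitute: a = (174.4 − 0.12·229.0196) / 0.56 = 262.353.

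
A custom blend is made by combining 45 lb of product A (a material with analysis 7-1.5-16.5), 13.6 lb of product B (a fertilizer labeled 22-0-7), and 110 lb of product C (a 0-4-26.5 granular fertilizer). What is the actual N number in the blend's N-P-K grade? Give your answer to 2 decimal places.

Total mass = 45 + 13.6 + 110 = 168.6 lb.
N mass = 7%×45 + 22%×13.6 + 0%×110 = 6.142 lb.
% N = 6.142 / 168.6 = 3.64294%.

3.64% N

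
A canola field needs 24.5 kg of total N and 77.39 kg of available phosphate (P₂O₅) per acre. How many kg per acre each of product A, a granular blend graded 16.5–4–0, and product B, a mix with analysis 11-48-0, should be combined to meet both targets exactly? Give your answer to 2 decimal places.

43.41 kg product A, 157.61 kg product B

Let a = kg of product A, b = kg of product B (per acre).
N: 0.165·a + 0.11·b = 24.5
P₂O₅: 0.04·a + 0.48·b = 77.39
Eliminate a: (row1) − 0.165/0.04·(row2) → -1.87·b = -294.734, so b = 157.612.
Back-substitute: a = (24.5 − 0.11·157.612) / 0.165 = 43.4104.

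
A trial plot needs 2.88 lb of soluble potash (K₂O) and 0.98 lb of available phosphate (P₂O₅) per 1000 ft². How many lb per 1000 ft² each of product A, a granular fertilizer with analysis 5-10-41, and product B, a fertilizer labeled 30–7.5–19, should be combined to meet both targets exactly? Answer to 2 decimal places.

Per-1000 ft² balance (a = product A, b = product B):
K₂O: 0.41·a + 0.19·b = 2.88
P₂O₅: 0.1·a + 0.075·b = 0.98
Eliminate b: (row1) − 0.19/0.075·(row2) → 0.156667·a = 0.397333, so a = 2.53617.
Then b = (0.98 − 0.1·2.53617) / 0.075 = 9.68511.

2.54 lb product A, 9.69 lb product B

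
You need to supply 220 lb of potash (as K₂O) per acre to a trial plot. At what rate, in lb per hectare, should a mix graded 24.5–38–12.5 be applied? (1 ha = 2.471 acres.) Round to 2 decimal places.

4348.96 lb of product per hectare

Product per acre = 220 / 12.5% = 1760 lb.
Convert to per hectare: 1760 × 2.471 = 4348.96 lb.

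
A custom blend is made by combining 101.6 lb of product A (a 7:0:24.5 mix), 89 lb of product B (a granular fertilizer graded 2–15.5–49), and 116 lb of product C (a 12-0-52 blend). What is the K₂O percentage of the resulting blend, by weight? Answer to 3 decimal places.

42.016% K₂O

Total mass = 101.6 + 89 + 116 = 306.6 lb.
K₂O mass = 24.5%×101.6 + 49%×89 + 52%×116 = 128.822 lb.
% K₂O = 128.822 / 306.6 = 42.0163%.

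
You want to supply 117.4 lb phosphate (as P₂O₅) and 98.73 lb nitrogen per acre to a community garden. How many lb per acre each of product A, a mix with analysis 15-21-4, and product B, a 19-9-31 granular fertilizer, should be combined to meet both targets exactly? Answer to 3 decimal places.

508.345 lb product A, 118.307 lb product B

Per-acre balance (a = product A, b = product B):
P₂O₅: 0.21·a + 0.09·b = 117.4
N: 0.15·a + 0.19·b = 98.73
From row1: a = (117.4 − 0.09·b) / 0.21.
Into row2: 0.15·(117.4 − 0.09·b)/0.21 + 0.19·b = 98.73 → b = 118.3068, a = 508.3447.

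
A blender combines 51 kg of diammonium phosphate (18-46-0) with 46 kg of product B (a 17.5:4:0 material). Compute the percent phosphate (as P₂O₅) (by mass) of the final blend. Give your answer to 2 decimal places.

Total mass = 51 + 46 = 97 kg.
P₂O₅ mass = 46%×51 + 4%×46 = 25.3 kg.
% P₂O₅ = 25.3 / 97 = 26.0825%.

26.08% P₂O₅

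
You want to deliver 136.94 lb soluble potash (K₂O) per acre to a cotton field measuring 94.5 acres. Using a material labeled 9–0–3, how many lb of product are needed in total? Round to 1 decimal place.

Product per acre = 136.94 / 3% = 4564.67 lb.
Total product = 4564.67 × 94.5 = 431361 lb.

431361.0 lb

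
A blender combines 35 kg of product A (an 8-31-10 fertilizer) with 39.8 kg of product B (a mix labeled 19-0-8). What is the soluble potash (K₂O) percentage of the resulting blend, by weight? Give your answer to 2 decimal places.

Total mass = 35 + 39.8 = 74.8 kg.
K₂O mass = 10%×35 + 8%×39.8 = 6.684 kg.
% K₂O = 6.684 / 74.8 = 8.93583%.

8.94% K₂O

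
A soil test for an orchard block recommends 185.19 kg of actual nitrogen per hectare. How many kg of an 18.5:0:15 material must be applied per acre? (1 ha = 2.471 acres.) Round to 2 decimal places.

405.11 kg of product per acre

Product per hectare = 185.19 / 18.5% = 1001.03 kg.
Convert to per acre: 1001.03 × 0.404694 = 405.1101 kg.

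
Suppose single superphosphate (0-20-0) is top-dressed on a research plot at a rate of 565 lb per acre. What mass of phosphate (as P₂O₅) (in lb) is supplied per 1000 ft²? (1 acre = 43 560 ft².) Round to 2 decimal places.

P₂O₅ per acre = 565 × 20% = 113 lb.
Convert to per 1000 ft²: 113 × 0.0229568 = 2.59412 lb.

2.59 lb P₂O₅ per thousand sq ft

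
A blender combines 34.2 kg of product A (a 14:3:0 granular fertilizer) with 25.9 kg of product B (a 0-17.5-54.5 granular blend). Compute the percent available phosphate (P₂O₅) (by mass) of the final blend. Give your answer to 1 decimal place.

Total mass = 34.2 + 25.9 = 60.1 kg.
P₂O₅ mass = 3%×34.2 + 17.5%×25.9 = 5.5585 kg.
% P₂O₅ = 5.5585 / 60.1 = 9.24875%.

9.2% P₂O₅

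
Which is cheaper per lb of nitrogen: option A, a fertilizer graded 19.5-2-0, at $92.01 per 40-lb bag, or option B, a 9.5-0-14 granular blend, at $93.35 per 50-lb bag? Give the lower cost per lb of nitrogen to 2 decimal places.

option A: N per bag = 40 × 19.5% = 7.8 lb; cost = 92.01 / 7.8 = $11.7962/lb N.
option B: N per bag = 50 × 9.5% = 4.75 lb; cost = 93.35 / 4.75 = $19.6526/lb N.
option A is cheaper.

$11.80 per lb N (option A)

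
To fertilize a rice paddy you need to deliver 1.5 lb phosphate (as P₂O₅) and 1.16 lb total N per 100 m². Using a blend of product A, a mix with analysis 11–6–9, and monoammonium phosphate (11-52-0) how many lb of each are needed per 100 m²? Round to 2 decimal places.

Let a = lb of product A, b = lb of monoammonium phosphate (per 100 m²).
P₂O₅: 0.06·a + 0.52·b = 1.5
N: 0.11·a + 0.11·b = 1.16
Eliminate b: (row1) − 0.52/0.11·(row2) → -0.46·a = -3.98364, so a = 8.66008.
Then b = (1.16 − 0.11·8.66008) / 0.11 = 1.88538.

8.66 lb product A, 1.89 lb monoammonium phosphate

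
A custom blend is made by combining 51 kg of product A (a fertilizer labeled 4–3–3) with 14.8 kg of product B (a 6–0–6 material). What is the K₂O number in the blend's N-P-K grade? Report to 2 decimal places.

Total mass = 51 + 14.8 = 65.8 kg.
K₂O mass = 3%×51 + 6%×14.8 = 2.418 kg.
% K₂O = 2.418 / 65.8 = 3.67477%.

3.67% K₂O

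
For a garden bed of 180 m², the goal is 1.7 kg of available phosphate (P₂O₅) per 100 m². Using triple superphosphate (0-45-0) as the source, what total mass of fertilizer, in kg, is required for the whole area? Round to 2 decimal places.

Product per 100 m² = 1.7 / 45% = 3.77778 kg.
Total product = 3.77778 × 180 / 100 = 6.8 kg.

6.80 kg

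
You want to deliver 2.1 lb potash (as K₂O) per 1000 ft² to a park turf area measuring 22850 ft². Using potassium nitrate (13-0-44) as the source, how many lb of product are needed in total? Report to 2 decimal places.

Product per 1000 ft² = 2.1 / 44% = 4.77273 lb.
Total product = 4.77273 × 22850 / 1000 = 109.057 lb.

109.06 lb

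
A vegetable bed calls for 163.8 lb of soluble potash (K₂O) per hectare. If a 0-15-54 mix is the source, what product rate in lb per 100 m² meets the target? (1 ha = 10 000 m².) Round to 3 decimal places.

Product per hectare = 163.8 / 54% = 303.333 lb.
Convert to per 100 m²: 303.333 × 0.01 = 3.03333 lb.

3.033 lb of product per hundred sq m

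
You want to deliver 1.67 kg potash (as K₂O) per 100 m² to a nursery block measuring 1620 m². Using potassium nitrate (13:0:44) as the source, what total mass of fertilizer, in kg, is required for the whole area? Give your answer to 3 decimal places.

Product per 100 m² = 1.67 / 44% = 3.79545 kg.
Total product = 3.79545 × 1620 / 100 = 61.4864 kg.

61.486 kg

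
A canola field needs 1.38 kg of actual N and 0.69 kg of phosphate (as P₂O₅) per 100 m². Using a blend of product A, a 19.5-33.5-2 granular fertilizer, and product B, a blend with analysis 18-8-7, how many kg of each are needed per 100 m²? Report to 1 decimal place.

0.3 kg product A, 7.3 kg product B

Per-100 m² balance (a = product A, b = product B):
N: 0.195·a + 0.18·b = 1.38
P₂O₅: 0.335·a + 0.08·b = 0.69
Solving simultaneously: a = 0.308725, b = 7.33221.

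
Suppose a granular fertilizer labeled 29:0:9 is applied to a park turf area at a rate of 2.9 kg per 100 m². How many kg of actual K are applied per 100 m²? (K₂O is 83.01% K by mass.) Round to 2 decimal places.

0.22 kg K per hundred sq m

K₂O per 100 m² = 2.9 × 9% = 0.261 kg.
Elemental K = 0.261 × 0.8301 = 0.216656 kg per 100 m².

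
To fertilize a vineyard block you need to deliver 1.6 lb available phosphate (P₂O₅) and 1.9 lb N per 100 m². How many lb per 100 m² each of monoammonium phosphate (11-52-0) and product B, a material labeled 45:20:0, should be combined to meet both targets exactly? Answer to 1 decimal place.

Per-100 m² balance (a = monoammonium phosphate, b = product B):
P₂O₅: 0.52·a + 0.2·b = 1.6
N: 0.11·a + 0.45·b = 1.9
Solving simultaneously: a = 1.60377, b = 3.83019.

1.6 lb monoammonium phosphate, 3.8 lb product B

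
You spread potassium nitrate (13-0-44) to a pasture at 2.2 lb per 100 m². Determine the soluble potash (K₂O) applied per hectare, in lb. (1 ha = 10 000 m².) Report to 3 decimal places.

96.800 lb K₂O per hectare

K₂O per 100 m² = 2.2 × 44% = 0.968 lb.
Convert to per hectare: 0.968 × 100 = 96.8 lb.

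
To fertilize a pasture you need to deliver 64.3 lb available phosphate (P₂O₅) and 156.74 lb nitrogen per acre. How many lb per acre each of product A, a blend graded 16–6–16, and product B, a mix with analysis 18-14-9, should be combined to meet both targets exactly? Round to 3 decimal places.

Per-acre balance (a = product A, b = product B):
P₂O₅: 0.06·a + 0.14·b = 64.3
N: 0.16·a + 0.18·b = 156.74
Eliminate a: (row1) − 0.06/0.16·(row2) → 0.0725·b = 5.5225, so b = 76.1724.
Back-substitute: a = (64.3 − 0.14·76.1724) / 0.06 = 893.93103.

893.931 lb product A, 76.172 lb product B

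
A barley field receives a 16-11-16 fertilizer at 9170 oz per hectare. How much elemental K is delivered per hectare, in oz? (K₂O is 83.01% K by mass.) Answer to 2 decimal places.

1217.92 oz K per hectare

K₂O per hectare = 9170 × 16% = 1467.2 oz.
Elemental K = 1467.2 × 0.8301 = 1217.923 oz per hectare.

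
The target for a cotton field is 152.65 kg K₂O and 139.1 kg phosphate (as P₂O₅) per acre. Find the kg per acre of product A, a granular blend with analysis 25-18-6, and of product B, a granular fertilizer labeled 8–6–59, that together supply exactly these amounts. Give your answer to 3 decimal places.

Let a = kg of product A, b = kg of product B (per acre).
K₂O: 0.06·a + 0.59·b = 152.65
P₂O₅: 0.18·a + 0.06·b = 139.1
Solving simultaneously: a = 710.6238, b = 186.46199.

710.624 kg product A, 186.462 kg product B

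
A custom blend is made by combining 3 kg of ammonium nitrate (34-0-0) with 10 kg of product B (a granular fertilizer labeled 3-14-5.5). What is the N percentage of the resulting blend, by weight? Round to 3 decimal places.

Total mass = 3 + 10 = 13 kg.
N mass = 34%×3 + 3%×10 = 1.32 kg.
% N = 1.32 / 13 = 10.1538%.

10.154% N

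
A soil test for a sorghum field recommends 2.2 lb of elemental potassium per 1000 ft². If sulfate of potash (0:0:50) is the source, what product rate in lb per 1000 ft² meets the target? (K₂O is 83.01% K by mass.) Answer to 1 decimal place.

5.3 lb of product per thousand sq ft

As K₂O: 2.2 / 0.8301 = 2.65028 lb per 1000 ft².
Product per 1000 ft² = 2.65028 / 50% = 5.30057 lb.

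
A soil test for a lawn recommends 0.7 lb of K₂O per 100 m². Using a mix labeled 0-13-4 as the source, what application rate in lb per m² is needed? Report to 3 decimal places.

0.175 lb of product per sq m

Product per 100 m² = 0.7 / 4% = 17.5 lb.
Convert to per m²: 17.5 × 0.01 = 0.175 lb.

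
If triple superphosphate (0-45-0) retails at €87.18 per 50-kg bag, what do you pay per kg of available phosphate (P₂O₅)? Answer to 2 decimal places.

€3.87 per kg P₂O₅

P₂O₅ in bag = 50 × 45% = 22.5 kg.
Cost per kg P₂O₅ = €87.18 / 22.5 = €3.8747.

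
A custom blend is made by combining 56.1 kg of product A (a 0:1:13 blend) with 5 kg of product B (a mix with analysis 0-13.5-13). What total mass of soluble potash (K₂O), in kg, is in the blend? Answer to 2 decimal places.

K₂O mass = 13%×56.1 + 13%×5 = 7.943 kg.

7.94 kg K₂O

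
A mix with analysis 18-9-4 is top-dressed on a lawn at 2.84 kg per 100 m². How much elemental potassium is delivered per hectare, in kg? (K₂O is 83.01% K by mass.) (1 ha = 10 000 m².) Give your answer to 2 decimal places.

9.43 kg K per hectare

K₂O per 100 m² = 2.84 × 4% = 0.1136 kg.
Elemental K = 0.1136 × 0.8301 = 0.0942994 kg per 100 m².
Convert to per hectare: 0.0942994 × 100 = 9.42994 kg.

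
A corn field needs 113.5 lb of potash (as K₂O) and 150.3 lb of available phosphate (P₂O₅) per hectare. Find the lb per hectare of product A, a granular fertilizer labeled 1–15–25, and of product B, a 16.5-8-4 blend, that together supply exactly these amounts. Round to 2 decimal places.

Per-hectare balance (a = product A, b = product B):
K₂O: 0.25·a + 0.04·b = 113.5
P₂O₅: 0.15·a + 0.08·b = 150.3
Solving simultaneously: a = 219.143, b = 1467.857.

219.14 lb product A, 1467.86 lb product B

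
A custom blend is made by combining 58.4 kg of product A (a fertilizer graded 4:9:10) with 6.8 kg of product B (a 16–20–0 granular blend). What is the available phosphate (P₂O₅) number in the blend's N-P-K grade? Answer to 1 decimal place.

Total mass = 58.4 + 6.8 = 65.2 kg.
P₂O₅ mass = 9%×58.4 + 20%×6.8 = 6.616 kg.
% P₂O₅ = 6.616 / 65.2 = 10.1472%.

10.1% P₂O₅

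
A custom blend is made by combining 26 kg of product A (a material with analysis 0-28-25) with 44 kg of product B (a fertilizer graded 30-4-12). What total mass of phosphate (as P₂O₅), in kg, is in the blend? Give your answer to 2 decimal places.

P₂O₅ mass = 28%×26 + 4%×44 = 9.04 kg.

9.04 kg P₂O₅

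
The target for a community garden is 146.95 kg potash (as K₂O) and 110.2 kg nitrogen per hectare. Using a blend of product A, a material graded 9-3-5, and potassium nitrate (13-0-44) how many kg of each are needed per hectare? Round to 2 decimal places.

Per-hectare balance (a = product A, b = potassium nitrate):
K₂O: 0.05·a + 0.44·b = 146.95
N: 0.09·a + 0.13·b = 110.2
From row1: a = (146.95 − 0.44·b) / 0.05.
Into row2: 0.09·(146.95 − 0.44·b)/0.05 + 0.13·b = 110.2 → b = 233.097, a = 887.749.

887.75 kg product A, 233.10 kg potassium nitrate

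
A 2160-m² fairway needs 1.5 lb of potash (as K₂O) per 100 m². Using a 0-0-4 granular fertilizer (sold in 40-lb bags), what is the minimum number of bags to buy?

Product per 100 m² = 1.5 / 4% = 37.5 lb.
Total product = 37.5 × 2160 / 100 = 810 lb.
Bags = ⌈810 / 40⌉ = 21.

21 bags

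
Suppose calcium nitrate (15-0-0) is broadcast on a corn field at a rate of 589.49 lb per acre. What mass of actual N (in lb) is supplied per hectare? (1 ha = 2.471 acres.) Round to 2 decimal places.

nitrogen per acre = 589.49 × 15% = 88.4235 lb.
Convert to per hectare: 88.4235 × 2.471 = 218.494 lb.

218.49 lb N per hectare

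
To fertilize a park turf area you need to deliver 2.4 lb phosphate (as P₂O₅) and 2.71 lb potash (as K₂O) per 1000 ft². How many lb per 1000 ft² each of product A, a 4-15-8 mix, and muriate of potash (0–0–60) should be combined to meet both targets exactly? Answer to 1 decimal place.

16.0 lb product A, 2.4 lb muriate of potash

Let a = lb of product A, b = lb of muriate of potash (per 1000 ft²).
P₂O₅: 0.15·a + 0·b = 2.4
K₂O: 0.08·a + 0.6·b = 2.71
Eliminate a: (row1) − 0.15/0.08·(row2) → -1.125·b = -2.68125, so b = 2.38333.
Back-substitute: a = (2.4 − 0·2.38333) / 0.15 = 16.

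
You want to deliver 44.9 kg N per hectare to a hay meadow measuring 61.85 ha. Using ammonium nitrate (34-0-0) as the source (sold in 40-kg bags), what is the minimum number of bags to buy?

Product per hectare = 44.9 / 34% = 132.059 kg.
Total product = 132.059 × 61.85 = 8167.84 kg.
Bags = ⌈8167.84 / 40⌉ = 205.

205 bags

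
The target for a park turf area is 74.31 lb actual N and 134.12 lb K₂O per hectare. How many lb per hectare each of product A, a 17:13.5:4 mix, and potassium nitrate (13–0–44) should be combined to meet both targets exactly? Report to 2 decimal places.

219.26 lb product A, 284.89 lb potassium nitrate

Let a = lb of product A, b = lb of potassium nitrate (per hectare).
N: 0.17·a + 0.13·b = 74.31
K₂O: 0.04·a + 0.44·b = 134.12
Eliminate b: (row1) − 0.13/0.44·(row2) → 0.158182·a = 34.6836, so a = 219.264.
Then b = (134.12 − 0.04·219.264) / 0.44 = 284.885.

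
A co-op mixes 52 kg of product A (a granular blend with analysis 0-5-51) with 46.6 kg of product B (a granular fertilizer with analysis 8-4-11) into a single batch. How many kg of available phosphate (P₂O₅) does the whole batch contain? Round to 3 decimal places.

4.464 kg P₂O₅

P₂O₅ mass = 5%×52 + 4%×46.6 = 4.464 kg.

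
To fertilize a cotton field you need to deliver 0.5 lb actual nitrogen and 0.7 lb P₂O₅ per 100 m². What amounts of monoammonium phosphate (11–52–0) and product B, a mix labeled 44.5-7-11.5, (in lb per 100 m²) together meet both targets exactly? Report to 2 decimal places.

1.24 lb monoammonium phosphate, 0.82 lb product B

Let a = lb of monoammonium phosphate, b = lb of product B (per 100 m²).
N: 0.11·a + 0.445·b = 0.5
P₂O₅: 0.52·a + 0.07·b = 0.7
Eliminate a: (row1) − 0.11/0.52·(row2) → 0.430192·b = 0.351923, so b = 0.81806.
Back-substitute: a = (0.5 − 0.445·0.81806) / 0.11 = 1.23603.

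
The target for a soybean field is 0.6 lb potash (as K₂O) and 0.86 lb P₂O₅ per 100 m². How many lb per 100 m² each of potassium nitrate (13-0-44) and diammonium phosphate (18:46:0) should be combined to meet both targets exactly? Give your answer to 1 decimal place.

1.4 lb potassium nitrate, 1.9 lb diammonium phosphate

Per-100 m² balance (a = potassium nitrate, b = diammonium phosphate):
K₂O: 0.44·a + 0·b = 0.6
P₂O₅: 0·a + 0.46·b = 0.86
Solving simultaneously: a = 1.36364, b = 1.86957.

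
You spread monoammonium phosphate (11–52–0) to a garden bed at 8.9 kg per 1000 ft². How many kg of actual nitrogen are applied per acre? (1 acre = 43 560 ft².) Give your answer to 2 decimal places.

42.65 kg N per acre

nitrogen per 1000 ft² = 8.9 × 11% = 0.979 kg.
Convert to per acre: 0.979 × 43.56 = 42.6452 kg.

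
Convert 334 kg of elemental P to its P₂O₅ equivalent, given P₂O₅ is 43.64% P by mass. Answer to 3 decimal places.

P₂O₅ = 334 / 0.4364 = 765.3529 kg.

765.353 kg P₂O₅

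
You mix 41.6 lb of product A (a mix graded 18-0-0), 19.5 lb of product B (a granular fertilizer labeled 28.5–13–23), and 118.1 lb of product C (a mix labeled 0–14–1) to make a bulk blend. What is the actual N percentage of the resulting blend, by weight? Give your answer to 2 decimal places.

Total mass = 41.6 + 19.5 + 118.1 = 179.2 lb.
N mass = 18%×41.6 + 28.5%×19.5 + 0%×118.1 = 13.0455 lb.
% N = 13.0455 / 179.2 = 7.27985%.

7.28% N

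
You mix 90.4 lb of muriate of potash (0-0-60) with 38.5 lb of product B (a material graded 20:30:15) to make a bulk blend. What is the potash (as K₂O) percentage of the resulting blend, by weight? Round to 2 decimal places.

46.56% K₂O

Total mass = 90.4 + 38.5 = 128.9 lb.
K₂O mass = 60%×90.4 + 15%×38.5 = 60.015 lb.
% K₂O = 60.015 / 128.9 = 46.5593%.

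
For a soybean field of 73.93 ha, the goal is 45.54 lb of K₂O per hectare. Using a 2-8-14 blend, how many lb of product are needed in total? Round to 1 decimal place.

24048.4 lb

Product per hectare = 45.54 / 14% = 325.286 lb.
Total product = 325.286 × 73.93 = 24048.37 lb.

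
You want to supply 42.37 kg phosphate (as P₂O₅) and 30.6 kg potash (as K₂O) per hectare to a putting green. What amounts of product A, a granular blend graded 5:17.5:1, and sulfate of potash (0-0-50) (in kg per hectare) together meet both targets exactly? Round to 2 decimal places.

242.11 kg product A, 56.36 kg sulfate of potash

With a, b = kg per hectare of product A and sulfate of potash:
P₂O₅: 0.175·a + 0·b = 42.37
K₂O: 0.01·a + 0.5·b = 30.6
From row1: a = (42.37 − 0·b) / 0.175.
Into row2: 0.01·(42.37 − 0·b)/0.175 + 0.5·b = 30.6 → b = 56.3577, a = 242.114.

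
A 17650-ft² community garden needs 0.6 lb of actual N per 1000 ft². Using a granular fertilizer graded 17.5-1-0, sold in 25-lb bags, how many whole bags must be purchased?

3 bags

Product per 1000 ft² = 0.6 / 17.5% = 3.42857 lb.
Total product = 3.42857 × 17650 / 1000 = 60.5143 lb.
Bags = ⌈60.5143 / 25⌉ = 3.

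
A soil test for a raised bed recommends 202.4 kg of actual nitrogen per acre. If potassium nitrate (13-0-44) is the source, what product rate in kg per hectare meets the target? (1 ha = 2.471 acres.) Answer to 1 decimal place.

Product per acre = 202.4 / 13% = 1556.92 kg.
Convert to per hectare: 1556.92 × 2.471 = 3847.16 kg.

3847.2 kg of product per hectare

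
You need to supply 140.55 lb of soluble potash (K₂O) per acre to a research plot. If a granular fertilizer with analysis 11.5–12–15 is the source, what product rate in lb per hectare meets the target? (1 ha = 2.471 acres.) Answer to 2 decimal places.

2315.33 lb of product per hectare

Product per acre = 140.55 / 15% = 937 lb.
Convert to per hectare: 937 × 2.471 = 2315.327 lb.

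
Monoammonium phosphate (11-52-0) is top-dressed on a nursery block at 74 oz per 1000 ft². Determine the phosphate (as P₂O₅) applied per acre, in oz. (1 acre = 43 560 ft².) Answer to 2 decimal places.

1676.19 oz P₂O₅ per acre

P₂O₅ per 1000 ft² = 74 × 52% = 38.48 oz.
Convert to per acre: 38.48 × 43.56 = 1676.189 oz.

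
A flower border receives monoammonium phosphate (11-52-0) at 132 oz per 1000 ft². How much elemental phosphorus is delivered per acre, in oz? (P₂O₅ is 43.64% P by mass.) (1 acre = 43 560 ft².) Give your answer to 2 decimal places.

P₂O₅ per 1000 ft² = 132 × 52% = 68.64 oz.
Elemental P = 68.64 × 0.4364 = 29.9545 oz per 1000 ft².
Convert to per acre: 29.9545 × 43.56 = 1304.818 oz.

1304.82 oz P per acre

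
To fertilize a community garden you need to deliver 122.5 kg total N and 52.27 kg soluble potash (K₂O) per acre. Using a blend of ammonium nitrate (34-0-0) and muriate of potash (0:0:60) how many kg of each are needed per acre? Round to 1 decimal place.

With a, b = kg per acre of ammonium nitrate and muriate of potash:
N: 0.34·a + 0·b = 122.5
K₂O: 0·a + 0.6·b = 52.27
Solving simultaneously: a = 360.294, b = 87.1167.

360.3 kg ammonium nitrate, 87.1 kg muriate of potash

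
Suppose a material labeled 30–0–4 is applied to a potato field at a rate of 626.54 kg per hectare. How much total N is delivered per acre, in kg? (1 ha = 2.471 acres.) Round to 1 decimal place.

nitrogen per hectare = 626.54 × 30% = 187.962 kg.
Convert to per acre: 187.962 × 0.404694 = 76.0672 kg.

76.1 kg N per acre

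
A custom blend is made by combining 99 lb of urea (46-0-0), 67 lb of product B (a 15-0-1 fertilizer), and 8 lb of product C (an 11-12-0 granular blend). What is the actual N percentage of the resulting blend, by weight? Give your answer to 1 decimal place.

Total mass = 99 + 67 + 8 = 174 lb.
N mass = 46%×99 + 15%×67 + 11%×8 = 56.47 lb.
% N = 56.47 / 174 = 32.454%.

32.5% N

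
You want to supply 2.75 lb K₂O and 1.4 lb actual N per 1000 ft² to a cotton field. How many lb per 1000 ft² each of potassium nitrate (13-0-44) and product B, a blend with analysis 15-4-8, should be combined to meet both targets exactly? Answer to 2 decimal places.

With a, b = lb per 1000 ft² of potassium nitrate and product B:
K₂O: 0.44·a + 0.08·b = 2.75
N: 0.13·a + 0.15·b = 1.4
Eliminate a: (row1) − 0.44/0.13·(row2) → -0.427692·b = -1.98846, so b = 4.64928.
Back-substitute: a = (2.75 − 0.08·4.64928) / 0.44 = 5.40468.

5.40 lb potassium nitrate, 4.65 lb product B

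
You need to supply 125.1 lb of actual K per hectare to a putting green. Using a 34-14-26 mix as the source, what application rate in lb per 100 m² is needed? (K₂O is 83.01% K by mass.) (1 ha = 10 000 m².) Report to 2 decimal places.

As K₂O: 125.1 / 0.8301 = 150.705 lb per hectare.
Product per hectare = 150.705 / 26% = 579.634 lb.
Convert to per 100 m²: 579.634 × 0.01 = 5.79634 lb.

5.80 lb of product per hundred sq m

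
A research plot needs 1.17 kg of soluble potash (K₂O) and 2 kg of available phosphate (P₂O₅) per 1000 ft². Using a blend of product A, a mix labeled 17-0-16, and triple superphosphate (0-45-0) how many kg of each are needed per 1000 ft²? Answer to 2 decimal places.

Per-1000 ft² balance (a = product A, b = triple superphosphate):
K₂O: 0.16·a + 0·b = 1.17
P₂O₅: 0·a + 0.45·b = 2
Solving simultaneously: a = 7.3125, b = 4.44444.

7.31 kg product A, 4.44 kg triple superphosphate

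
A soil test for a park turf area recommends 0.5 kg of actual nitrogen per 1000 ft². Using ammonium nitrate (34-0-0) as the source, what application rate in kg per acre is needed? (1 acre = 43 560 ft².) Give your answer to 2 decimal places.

64.06 kg of product per acre

Product per 1000 ft² = 0.5 / 34% = 1.47059 kg.
Convert to per acre: 1.47059 × 43.56 = 64.0588 kg.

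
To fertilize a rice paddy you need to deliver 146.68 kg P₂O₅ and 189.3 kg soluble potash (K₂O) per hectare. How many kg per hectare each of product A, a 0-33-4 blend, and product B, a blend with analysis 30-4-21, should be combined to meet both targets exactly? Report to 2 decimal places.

Let a = kg of product A, b = kg of product B (per hectare).
P₂O₅: 0.33·a + 0.04·b = 146.68
K₂O: 0.04·a + 0.21·b = 189.3
Eliminate a: (row1) − 0.33/0.04·(row2) → -1.6925·b = -1415.05, so b = 836.068.
Back-substitute: a = (146.68 − 0.04·836.068) / 0.33 = 343.143.

343.14 kg product A, 836.07 kg product B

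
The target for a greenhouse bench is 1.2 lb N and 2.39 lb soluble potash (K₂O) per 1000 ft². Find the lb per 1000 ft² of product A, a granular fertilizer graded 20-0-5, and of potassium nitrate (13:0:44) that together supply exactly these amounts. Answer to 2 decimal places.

2.67 lb product A, 5.13 lb potassium nitrate

With a, b = lb per 1000 ft² of product A and potassium nitrate:
N: 0.2·a + 0.13·b = 1.2
K₂O: 0.05·a + 0.44·b = 2.39
Eliminate b: (row1) − 0.13/0.44·(row2) → 0.185227·a = 0.493864, so a = 2.66626.
Then b = (2.39 − 0.05·2.66626) / 0.44 = 5.12883.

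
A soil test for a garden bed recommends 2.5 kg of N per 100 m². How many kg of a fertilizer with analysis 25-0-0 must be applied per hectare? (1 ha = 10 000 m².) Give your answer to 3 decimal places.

1000.000 kg of product per hectare

Product per 100 m² = 2.5 / 25% = 10 kg.
Convert to per hectare: 10 × 100 = 1000 kg.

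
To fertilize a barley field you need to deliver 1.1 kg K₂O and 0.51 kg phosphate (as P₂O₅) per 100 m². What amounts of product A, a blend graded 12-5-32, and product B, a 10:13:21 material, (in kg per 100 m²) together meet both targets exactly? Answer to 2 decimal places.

Per-100 m² balance (a = product A, b = product B):
K₂O: 0.32·a + 0.21·b = 1.1
P₂O₅: 0.05·a + 0.13·b = 0.51
Eliminate b: (row1) − 0.21/0.13·(row2) → 0.239231·a = 0.276154, so a = 1.15434.
Then b = (0.51 − 0.05·1.15434) / 0.13 = 3.4791.

1.15 kg product A, 3.48 kg product B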